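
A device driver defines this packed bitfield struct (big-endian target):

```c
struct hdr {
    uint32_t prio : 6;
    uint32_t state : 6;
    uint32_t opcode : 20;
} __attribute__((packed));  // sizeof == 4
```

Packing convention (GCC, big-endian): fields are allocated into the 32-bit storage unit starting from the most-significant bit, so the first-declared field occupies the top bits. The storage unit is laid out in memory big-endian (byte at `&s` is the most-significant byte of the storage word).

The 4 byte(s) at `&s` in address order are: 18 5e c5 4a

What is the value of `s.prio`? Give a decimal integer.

[0]=0x18 [1]=0x5e [2]=0xc5 [3]=0x4a (big-endian) → word 0x185ec54a
prio [26+:6] = (word>>26) & 0x3f = 6  ←
state [20+:6] = (word>>20) & 0x3f = 5
opcode [0+:20] = (word>>0) & 0xfffff = 968010

6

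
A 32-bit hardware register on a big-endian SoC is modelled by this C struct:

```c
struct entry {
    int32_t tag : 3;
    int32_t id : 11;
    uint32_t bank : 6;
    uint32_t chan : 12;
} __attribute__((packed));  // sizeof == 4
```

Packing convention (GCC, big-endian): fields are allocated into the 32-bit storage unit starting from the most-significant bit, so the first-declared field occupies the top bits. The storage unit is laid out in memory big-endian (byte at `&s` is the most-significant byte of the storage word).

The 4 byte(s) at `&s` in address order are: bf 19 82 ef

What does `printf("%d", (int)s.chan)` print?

751

[0]=0xbf [1]=0x19 [2]=0x82 [3]=0xef (big-endian) → word 0xbf1982ef
tag:3 @ bit 29 → (0xbf1982ef>>29)&0x7 = 0x5
id:11 @ bit 18 → (0xbf1982ef>>18)&0x7ff = 0x7c6
bank:6 @ bit 12 → (0xbf1982ef>>12)&0x3f = 0x18
chan:12 @ bit 0 → (0xbf1982ef>>0)&0xfff = 0x2ef  ←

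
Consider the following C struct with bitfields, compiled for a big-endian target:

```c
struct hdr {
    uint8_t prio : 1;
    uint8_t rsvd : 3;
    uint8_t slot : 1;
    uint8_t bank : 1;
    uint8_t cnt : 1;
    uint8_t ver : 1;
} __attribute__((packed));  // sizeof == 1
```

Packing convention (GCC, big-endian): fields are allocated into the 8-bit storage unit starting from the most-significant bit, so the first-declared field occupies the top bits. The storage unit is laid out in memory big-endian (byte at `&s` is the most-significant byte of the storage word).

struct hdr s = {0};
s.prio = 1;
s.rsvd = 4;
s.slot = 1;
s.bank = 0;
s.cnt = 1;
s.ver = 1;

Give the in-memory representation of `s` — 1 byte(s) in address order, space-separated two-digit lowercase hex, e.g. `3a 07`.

prio (1b) val=1 bits=0x1 at bit 7: 0x80
rsvd (3b) val=4 bits=0x4 at bit 4: 0xc0
slot (1b) val=1 bits=0x1 at bit 3: 0xc8
bank (1b) val=0 bits=0x0 at bit 2: 0xc8
cnt (1b) val=1 bits=0x1 at bit 1: 0xca
ver (1b) val=1 bits=0x1 at bit 0: 0xcb
word = 0xcb → big-endian bytes:
  [0]=0xcb

cb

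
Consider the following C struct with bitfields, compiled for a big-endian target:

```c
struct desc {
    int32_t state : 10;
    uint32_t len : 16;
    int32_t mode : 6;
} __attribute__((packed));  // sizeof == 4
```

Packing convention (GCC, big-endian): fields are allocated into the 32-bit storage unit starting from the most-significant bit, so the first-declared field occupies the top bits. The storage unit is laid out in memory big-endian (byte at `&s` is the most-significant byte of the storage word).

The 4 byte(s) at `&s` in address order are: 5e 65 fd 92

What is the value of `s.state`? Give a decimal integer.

377

[0]=0x5e [1]=0x65 [2]=0xfd [3]=0x92 (big-endian) → word 0x5e65fd92
state [22+:10] = (word>>22) & 0x3ff = 377  ←
len [6+:16] = (word>>6) & 0xffff = 38902
mode [0+:6] = (word>>0) & 0x3f = 18
state signed 10b, MSB=0: value = 377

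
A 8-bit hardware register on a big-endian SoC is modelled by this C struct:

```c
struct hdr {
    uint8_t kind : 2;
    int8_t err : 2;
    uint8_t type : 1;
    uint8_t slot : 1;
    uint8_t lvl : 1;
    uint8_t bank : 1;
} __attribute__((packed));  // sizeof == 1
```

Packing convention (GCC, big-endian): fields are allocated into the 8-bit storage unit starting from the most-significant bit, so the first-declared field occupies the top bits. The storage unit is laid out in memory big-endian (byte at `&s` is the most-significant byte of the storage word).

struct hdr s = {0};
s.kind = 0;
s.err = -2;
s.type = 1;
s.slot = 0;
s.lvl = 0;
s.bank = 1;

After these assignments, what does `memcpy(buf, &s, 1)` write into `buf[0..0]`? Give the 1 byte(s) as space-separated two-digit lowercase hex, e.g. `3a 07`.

[6+:2] kind=0 & 0x3 = 0x0; word=0x00
[4+:2] err=-2 & 0x3 = 0x2; word=0x20
[3+:1] type=1 & 0x1 = 0x1; word=0x28
[2+:1] slot=0 & 0x1 = 0x0; word=0x28
[1+:1] lvl=0 & 0x1 = 0x0; word=0x28
[0+:1] bank=1 & 0x1 = 0x1; word=0x29
word = 0x29 → big-endian bytes:
  [0]=0x29

29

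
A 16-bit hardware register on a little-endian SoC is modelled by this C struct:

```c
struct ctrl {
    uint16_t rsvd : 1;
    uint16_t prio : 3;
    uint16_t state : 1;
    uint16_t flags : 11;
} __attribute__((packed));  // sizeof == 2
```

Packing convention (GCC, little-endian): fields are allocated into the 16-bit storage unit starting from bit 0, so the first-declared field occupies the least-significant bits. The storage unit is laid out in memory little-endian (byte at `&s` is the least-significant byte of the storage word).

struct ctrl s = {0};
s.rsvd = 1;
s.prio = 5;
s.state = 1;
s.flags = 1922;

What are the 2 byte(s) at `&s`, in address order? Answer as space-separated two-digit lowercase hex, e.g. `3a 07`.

5b f0

rsvd:1 = 1 → 0x1 << 0 → word 0x0001
prio:3 = 5 → 0x5 << 1 → word 0x000b
state:1 = 1 → 0x1 << 4 → word 0x001b
flags:11 = 1922 → 0x782 << 5 → word 0xf05b
word = 0xf05b → little-endian bytes:
  [0]=0x5b  [1]=0xf0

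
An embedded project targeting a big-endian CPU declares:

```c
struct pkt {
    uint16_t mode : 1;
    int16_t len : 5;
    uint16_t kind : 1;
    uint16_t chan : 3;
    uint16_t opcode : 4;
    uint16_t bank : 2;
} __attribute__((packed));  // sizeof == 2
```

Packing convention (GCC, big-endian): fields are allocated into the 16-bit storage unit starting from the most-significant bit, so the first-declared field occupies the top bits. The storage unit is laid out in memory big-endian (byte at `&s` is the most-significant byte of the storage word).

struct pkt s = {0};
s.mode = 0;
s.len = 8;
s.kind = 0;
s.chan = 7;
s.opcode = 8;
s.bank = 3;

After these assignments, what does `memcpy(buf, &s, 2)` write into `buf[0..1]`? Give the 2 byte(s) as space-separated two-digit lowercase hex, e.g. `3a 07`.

[15+:1] mode=0 & 0x1 = 0x0; word=0x0000
[10+:5] len=8 & 0x1f = 0x8; word=0x2000
[9+:1] kind=0 & 0x1 = 0x0; word=0x2000
[6+:3] chan=7 & 0x7 = 0x7; word=0x21c0
[2+:4] opcode=8 & 0xf = 0x8; word=0x21e0
[0+:2] bank=3 & 0x3 = 0x3; word=0x21e3
word = 0x21e3 → big-endian bytes:
  [0]=0x21  [1]=0xe3

21 e3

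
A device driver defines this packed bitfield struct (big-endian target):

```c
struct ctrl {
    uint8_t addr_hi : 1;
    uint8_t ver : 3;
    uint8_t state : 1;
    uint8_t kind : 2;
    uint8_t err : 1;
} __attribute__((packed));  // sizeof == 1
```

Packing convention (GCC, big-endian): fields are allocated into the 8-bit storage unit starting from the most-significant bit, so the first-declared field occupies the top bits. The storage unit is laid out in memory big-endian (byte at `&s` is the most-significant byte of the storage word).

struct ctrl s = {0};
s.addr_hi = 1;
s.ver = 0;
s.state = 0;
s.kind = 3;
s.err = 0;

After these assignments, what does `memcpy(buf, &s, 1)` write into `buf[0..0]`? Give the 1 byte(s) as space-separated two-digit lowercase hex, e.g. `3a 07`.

86

[7+:1] addr_hi=1 & 0x1 = 0x1; word=0x80
[4+:3] ver=0 & 0x7 = 0x0; word=0x80
[3+:1] state=0 & 0x1 = 0x0; word=0x80
[1+:2] kind=3 & 0x3 = 0x3; word=0x86
[0+:1] err=0 & 0x1 = 0x0; word=0x86
word = 0x86 → big-endian bytes:
  [0]=0x86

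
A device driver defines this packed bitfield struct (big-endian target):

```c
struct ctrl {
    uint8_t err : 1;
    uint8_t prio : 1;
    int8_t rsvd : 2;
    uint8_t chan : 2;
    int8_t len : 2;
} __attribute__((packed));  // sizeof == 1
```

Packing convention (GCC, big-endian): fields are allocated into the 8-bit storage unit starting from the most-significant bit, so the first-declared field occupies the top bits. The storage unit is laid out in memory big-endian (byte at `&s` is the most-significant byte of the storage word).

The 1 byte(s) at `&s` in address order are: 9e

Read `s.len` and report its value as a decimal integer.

-2

[0]=0x9e (big-endian) → word 0x9e
err:1 @ bit 7 → (0x9e>>7)&0x1 = 0x1
prio:1 @ bit 6 → (0x9e>>6)&0x1 = 0x0
rsvd:2 @ bit 4 → (0x9e>>4)&0x3 = 0x1
chan:2 @ bit 2 → (0x9e>>2)&0x3 = 0x3
len:2 @ bit 0 → (0x9e>>0)&0x3 = 0x2  ←
len signed 2b, MSB=1: 2 - 4 = -2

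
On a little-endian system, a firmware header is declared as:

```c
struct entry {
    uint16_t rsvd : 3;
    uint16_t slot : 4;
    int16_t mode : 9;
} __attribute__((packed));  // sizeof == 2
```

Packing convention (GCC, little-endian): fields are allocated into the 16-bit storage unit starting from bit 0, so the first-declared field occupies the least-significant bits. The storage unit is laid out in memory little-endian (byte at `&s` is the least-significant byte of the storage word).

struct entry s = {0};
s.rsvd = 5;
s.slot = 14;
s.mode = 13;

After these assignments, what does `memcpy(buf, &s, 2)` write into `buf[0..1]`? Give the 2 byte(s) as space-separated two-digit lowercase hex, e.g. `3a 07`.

f5 06

rsvd:3 = 5 → 0x5 << 0 → word 0x0005
slot:4 = 14 → 0xe << 3 → word 0x0075
mode:9 = 13 → 0xd << 7 → word 0x06f5
word = 0x06f5 → little-endian bytes:
  [0]=0xf5  [1]=0x06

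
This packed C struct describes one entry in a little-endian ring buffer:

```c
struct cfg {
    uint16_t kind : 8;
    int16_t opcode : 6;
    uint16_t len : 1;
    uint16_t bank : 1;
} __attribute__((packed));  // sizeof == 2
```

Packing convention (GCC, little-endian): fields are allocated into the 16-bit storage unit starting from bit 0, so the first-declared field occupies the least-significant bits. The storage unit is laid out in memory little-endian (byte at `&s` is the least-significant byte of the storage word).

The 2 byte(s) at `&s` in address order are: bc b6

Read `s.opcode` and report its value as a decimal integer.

-10

[0]=0xbc [1]=0xb6 (little-endian) → word 0xb6bc
kind:8 @ bit 0 → (0xb6bc>>0)&0xff = 0xbc
opcode:6 @ bit 8 → (0xb6bc>>8)&0x3f = 0x36  ←
len:1 @ bit 14 → (0xb6bc>>14)&0x1 = 0x0
bank:1 @ bit 15 → (0xb6bc>>15)&0x1 = 0x1
opcode signed 6b, MSB=1: 54 - 64 = -10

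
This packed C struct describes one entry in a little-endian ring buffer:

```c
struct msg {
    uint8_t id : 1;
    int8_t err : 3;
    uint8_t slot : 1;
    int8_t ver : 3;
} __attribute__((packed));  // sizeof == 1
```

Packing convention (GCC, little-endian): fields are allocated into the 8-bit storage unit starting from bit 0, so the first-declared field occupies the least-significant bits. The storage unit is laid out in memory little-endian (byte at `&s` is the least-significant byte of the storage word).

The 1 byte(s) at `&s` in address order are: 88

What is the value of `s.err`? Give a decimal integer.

-4

[0]=0x88 (little-endian) → word 0x88
id:1 @ bit 0 → (0x88>>0)&0x1 = 0x0
err:3 @ bit 1 → (0x88>>1)&0x7 = 0x4  ←
slot:1 @ bit 4 → (0x88>>4)&0x1 = 0x0
ver:3 @ bit 5 → (0x88>>5)&0x7 = 0x4
err signed 3b, MSB=1: 4 - 8 = -4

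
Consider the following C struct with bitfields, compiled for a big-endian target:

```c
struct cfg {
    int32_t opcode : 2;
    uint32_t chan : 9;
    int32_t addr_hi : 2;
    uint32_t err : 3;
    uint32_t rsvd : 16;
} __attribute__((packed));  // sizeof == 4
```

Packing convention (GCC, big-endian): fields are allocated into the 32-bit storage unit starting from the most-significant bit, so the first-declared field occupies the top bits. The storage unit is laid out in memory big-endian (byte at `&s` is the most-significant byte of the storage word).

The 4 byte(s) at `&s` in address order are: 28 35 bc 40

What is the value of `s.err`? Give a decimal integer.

[0]=0x28 [1]=0x35 [2]=0xbc [3]=0x40 (big-endian) → word 0x2835bc40
opcode:2 @ bit 30 → (0x2835bc40>>30)&0x3 = 0x0
chan:9 @ bit 21 → (0x2835bc40>>21)&0x1ff = 0x141
addr_hi:2 @ bit 19 → (0x2835bc40>>19)&0x3 = 0x2
err:3 @ bit 16 → (0x2835bc40>>16)&0x7 = 0x5  ←
rsvd:16 @ bit 0 → (0x2835bc40>>0)&0xffff = 0xbc40

5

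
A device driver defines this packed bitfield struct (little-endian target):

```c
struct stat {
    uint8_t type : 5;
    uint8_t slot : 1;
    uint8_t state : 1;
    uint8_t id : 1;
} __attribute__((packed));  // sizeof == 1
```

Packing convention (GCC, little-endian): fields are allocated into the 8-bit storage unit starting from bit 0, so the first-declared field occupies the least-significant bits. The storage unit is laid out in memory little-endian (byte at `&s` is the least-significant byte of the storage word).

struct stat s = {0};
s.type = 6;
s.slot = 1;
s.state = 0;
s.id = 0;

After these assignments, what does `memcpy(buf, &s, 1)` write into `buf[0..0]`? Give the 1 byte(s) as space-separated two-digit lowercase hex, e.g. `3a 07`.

[0+:5] type=6 & 0x1f = 0x6; word=0x06
[5+:1] slot=1 & 0x1 = 0x1; word=0x26
[6+:1] state=0 & 0x1 = 0x0; word=0x26
[7+:1] id=0 & 0x1 = 0x0; word=0x26
word = 0x26 → little-endian bytes:
  [0]=0x26

26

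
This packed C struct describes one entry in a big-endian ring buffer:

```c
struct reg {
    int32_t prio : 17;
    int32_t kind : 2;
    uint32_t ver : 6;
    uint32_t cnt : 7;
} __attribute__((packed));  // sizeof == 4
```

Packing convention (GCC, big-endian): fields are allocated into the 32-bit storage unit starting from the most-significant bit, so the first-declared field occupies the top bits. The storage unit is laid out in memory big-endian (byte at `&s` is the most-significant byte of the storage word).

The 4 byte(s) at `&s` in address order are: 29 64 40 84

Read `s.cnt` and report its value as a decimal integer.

[0]=0x29 [1]=0x64 [2]=0x40 [3]=0x84 (big-endian) → word 0x29644084
prio:17 @ bit 15 → (0x29644084>>15)&0x1ffff = 0x52c8
kind:2 @ bit 13 → (0x29644084>>13)&0x3 = 0x2
ver:6 @ bit 7 → (0x29644084>>7)&0x3f = 0x1
cnt:7 @ bit 0 → (0x29644084>>0)&0x7f = 0x4  ←

4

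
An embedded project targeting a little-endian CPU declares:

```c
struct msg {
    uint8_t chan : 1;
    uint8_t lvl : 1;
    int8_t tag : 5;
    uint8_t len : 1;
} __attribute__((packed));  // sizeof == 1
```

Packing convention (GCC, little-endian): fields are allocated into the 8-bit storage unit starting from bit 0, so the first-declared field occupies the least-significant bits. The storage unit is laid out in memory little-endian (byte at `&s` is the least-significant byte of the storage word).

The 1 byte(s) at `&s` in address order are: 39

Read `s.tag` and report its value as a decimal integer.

14

[0]=0x39 (little-endian) → word 0x39
chan [0+:1] = (word>>0) & 0x1 = 1
lvl [1+:1] = (word>>1) & 0x1 = 0
tag [2+:5] = (word>>2) & 0x1f = 14  ←
len [7+:1] = (word>>7) & 0x1 = 0
tag signed 5b, MSB=0: value = 14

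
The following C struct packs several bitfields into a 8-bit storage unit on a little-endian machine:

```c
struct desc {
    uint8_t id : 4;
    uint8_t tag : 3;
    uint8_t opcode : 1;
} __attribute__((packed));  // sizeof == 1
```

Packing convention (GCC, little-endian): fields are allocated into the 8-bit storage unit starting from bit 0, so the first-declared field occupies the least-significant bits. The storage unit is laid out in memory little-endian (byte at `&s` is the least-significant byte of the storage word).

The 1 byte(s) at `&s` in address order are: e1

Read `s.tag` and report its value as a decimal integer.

6

[0]=0xe1 (little-endian) → word 0xe1
id [0+:4] = (word>>0) & 0xf = 1
tag [4+:3] = (word>>4) & 0x7 = 6  ←
opcode [7+:1] = (word>>7) & 0x1 = 1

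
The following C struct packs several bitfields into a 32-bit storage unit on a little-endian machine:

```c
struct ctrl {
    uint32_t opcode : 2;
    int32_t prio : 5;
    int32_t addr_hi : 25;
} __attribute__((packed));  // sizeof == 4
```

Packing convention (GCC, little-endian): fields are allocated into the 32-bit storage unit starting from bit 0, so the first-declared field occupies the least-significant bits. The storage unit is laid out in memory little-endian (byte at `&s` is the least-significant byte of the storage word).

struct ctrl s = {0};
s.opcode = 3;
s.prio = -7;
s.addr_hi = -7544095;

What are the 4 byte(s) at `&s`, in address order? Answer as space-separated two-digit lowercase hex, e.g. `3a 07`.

opcode (2b) val=3 bits=0x3 at bit 0: 0x00000003
prio (5b) val=-7 bits=0x19 at bit 2: 0x00000067
addr_hi (25b) val=-7544095 bits=0x18ce2e1 at bit 7: 0xc67170e7
word = 0xc67170e7 → little-endian bytes:
  [0]=0xe7  [1]=0x70  [2]=0x71  [3]=0xc6

e7 70 71 c6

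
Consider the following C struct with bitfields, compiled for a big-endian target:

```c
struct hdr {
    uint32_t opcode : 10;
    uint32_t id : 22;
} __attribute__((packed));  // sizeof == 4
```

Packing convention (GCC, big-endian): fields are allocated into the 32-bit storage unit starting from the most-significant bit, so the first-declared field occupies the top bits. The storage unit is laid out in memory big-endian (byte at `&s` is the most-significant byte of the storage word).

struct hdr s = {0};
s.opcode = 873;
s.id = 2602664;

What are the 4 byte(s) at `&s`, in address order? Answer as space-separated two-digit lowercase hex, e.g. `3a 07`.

da 67 b6 a8

[22+:10] opcode=873 & 0x3ff = 0x369; word=0xda400000
[0+:22] id=2602664 & 0x3fffff = 0x27b6a8; word=0xda67b6a8
word = 0xda67b6a8 → big-endian bytes:
  [0]=0xda  [1]=0x67  [2]=0xb6  [3]=0xa8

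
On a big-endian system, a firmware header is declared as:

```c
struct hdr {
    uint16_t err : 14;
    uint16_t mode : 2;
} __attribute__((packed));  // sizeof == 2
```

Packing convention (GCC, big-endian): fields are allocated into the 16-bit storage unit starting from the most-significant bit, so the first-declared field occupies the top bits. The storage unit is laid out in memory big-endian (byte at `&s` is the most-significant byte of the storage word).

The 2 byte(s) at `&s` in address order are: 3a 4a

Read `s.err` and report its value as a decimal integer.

3730

[0]=0x3a [1]=0x4a (big-endian) → word 0x3a4a
err [2+:14] = (word>>2) & 0x3fff = 3730  ←
mode [0+:2] = (word>>0) & 0x3 = 2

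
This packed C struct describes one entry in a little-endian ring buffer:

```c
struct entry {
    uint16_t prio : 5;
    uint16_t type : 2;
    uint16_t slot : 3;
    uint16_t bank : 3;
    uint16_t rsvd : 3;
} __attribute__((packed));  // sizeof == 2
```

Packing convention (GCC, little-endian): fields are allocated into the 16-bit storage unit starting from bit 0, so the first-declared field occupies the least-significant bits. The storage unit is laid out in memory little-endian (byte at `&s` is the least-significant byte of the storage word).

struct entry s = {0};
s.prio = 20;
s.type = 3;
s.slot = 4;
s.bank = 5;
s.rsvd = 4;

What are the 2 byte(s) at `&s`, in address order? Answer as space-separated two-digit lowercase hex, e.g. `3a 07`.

74 96

[0+:5] prio=20 & 0x1f = 0x14; word=0x0014
[5+:2] type=3 & 0x3 = 0x3; word=0x0074
[7+:3] slot=4 & 0x7 = 0x4; word=0x0274
[10+:3] bank=5 & 0x7 = 0x5; word=0x1674
[13+:3] rsvd=4 & 0x7 = 0x4; word=0x9674
word = 0x9674 → little-endian bytes:
  [0]=0x74  [1]=0x96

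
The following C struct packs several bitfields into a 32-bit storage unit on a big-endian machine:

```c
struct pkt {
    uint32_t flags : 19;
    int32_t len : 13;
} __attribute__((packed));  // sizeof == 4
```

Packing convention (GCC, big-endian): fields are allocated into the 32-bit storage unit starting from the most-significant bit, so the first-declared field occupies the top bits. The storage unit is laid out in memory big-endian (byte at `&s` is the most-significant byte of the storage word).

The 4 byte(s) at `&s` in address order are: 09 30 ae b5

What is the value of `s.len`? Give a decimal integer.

3765

[0]=0x09 [1]=0x30 [2]=0xae [3]=0xb5 (big-endian) → word 0x0930aeb5
flags [13+:19] = (word>>13) & 0x7ffff = 18821
len [0+:13] = (word>>0) & 0x1fff = 3765  ←
len signed 13b, MSB=0: value = 3765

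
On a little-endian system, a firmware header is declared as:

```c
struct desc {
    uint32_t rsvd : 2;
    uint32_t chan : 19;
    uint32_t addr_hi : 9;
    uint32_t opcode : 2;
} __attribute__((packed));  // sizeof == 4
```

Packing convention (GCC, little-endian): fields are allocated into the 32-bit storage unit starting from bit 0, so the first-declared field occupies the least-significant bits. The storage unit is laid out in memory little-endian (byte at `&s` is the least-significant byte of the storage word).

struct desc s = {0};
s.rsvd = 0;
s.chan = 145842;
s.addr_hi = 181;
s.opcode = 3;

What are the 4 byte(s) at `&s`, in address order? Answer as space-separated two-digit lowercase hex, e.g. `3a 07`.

rsvd (2b) val=0 bits=0x0 at bit 0: 0x00000000
chan (19b) val=145842 bits=0x239b2 at bit 2: 0x0008e6c8
addr_hi (9b) val=181 bits=0xb5 at bit 21: 0x16a8e6c8
opcode (2b) val=3 bits=0x3 at bit 30: 0xd6a8e6c8
word = 0xd6a8e6c8 → little-endian bytes:
  [0]=0xc8  [1]=0xe6  [2]=0xa8  [3]=0xd6

c8 e6 a8 d6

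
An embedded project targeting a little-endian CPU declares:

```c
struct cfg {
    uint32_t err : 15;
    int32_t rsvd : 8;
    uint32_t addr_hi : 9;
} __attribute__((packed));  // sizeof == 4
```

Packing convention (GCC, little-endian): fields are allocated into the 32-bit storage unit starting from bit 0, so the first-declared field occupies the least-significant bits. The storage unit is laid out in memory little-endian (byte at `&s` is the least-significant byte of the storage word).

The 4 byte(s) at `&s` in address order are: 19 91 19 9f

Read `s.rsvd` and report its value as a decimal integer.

51

[0]=0x19 [1]=0x91 [2]=0x19 [3]=0x9f (little-endian) → word 0x9f199119
err:15 @ bit 0 → (0x9f199119>>0)&0x7fff = 0x1119
rsvd:8 @ bit 15 → (0x9f199119>>15)&0xff = 0x33  ←
addr_hi:9 @ bit 23 → (0x9f199119>>23)&0x1ff = 0x13e
rsvd signed 8b, MSB=0: value = 51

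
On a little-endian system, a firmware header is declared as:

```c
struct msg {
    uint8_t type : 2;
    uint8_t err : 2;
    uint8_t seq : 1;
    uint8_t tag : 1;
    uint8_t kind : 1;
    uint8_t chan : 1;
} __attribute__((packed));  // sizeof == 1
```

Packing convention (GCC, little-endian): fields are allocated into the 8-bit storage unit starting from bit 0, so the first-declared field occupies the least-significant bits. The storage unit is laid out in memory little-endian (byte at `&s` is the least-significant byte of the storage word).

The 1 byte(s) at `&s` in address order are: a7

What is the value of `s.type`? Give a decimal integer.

[0]=0xa7 (little-endian) → word 0xa7
type:2 @ bit 0 → (0xa7>>0)&0x3 = 0x3  ←
err:2 @ bit 2 → (0xa7>>2)&0x3 = 0x1
seq:1 @ bit 4 → (0xa7>>4)&0x1 = 0x0
tag:1 @ bit 5 → (0xa7>>5)&0x1 = 0x1
kind:1 @ bit 6 → (0xa7>>6)&0x1 = 0x0
chan:1 @ bit 7 → (0xa7>>7)&0x1 = 0x1

3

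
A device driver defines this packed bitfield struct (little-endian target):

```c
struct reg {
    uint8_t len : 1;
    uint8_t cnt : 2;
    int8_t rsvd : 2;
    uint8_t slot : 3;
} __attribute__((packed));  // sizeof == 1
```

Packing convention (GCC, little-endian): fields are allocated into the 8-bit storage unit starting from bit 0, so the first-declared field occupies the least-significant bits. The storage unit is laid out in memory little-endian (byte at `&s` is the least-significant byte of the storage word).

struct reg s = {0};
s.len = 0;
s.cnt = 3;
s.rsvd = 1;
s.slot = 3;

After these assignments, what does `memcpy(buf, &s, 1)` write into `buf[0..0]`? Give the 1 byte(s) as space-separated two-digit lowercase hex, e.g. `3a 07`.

6e

len:1 = 0 → 0x0 << 0 → word 0x00
cnt:2 = 3 → 0x3 << 1 → word 0x06
rsvd:2 = 1 → 0x1 << 3 → word 0x0e
slot:3 = 3 → 0x3 << 5 → word 0x6e
word = 0x6e → little-endian bytes:
  [0]=0x6e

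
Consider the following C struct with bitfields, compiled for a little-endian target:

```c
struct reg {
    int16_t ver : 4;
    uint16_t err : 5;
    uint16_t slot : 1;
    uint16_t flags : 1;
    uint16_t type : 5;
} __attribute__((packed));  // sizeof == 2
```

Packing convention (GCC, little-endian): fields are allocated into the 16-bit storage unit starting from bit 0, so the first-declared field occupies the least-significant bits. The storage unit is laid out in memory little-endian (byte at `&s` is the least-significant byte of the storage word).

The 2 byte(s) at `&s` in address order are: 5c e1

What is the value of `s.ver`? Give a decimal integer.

-4

[0]=0x5c [1]=0xe1 (little-endian) → word 0xe15c
ver [0+:4] = (word>>0) & 0xf = 12  ←
err [4+:5] = (word>>4) & 0x1f = 21
slot [9+:1] = (word>>9) & 0x1 = 0
flags [10+:1] = (word>>10) & 0x1 = 0
type [11+:5] = (word>>11) & 0x1f = 28
ver signed 4b, MSB=1: 12 - 16 = -4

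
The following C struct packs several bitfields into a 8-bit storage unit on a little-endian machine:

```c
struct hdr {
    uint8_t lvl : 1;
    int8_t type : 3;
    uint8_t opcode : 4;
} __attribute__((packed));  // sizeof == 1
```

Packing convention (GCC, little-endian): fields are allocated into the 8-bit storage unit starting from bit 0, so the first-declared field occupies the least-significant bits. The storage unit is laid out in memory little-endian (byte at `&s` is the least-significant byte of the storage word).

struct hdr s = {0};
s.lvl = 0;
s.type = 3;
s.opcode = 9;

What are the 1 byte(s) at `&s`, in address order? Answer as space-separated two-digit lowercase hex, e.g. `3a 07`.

lvl:1 = 0 → 0x0 << 0 → word 0x00
type:3 = 3 → 0x3 << 1 → word 0x06
opcode:4 = 9 → 0x9 << 4 → word 0x96
word = 0x96 → little-endian bytes:
  [0]=0x96

96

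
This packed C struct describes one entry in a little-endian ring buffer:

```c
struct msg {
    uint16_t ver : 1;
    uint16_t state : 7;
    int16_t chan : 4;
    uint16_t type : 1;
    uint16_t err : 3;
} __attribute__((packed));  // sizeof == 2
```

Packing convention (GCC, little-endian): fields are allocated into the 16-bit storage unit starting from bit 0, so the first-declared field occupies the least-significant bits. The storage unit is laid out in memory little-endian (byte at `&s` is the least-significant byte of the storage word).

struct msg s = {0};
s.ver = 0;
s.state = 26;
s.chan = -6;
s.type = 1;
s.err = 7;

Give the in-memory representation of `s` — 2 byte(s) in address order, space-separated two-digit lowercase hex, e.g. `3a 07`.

ver (1b) val=0 bits=0x0 at bit 0: 0x0000
state (7b) val=26 bits=0x1a at bit 1: 0x0034
chan (4b) val=-6 bits=0xa at bit 8: 0x0a34
type (1b) val=1 bits=0x1 at bit 12: 0x1a34
err (3b) val=7 bits=0x7 at bit 13: 0xfa34
word = 0xfa34 → little-endian bytes:
  [0]=0x34  [1]=0xfa

34 fa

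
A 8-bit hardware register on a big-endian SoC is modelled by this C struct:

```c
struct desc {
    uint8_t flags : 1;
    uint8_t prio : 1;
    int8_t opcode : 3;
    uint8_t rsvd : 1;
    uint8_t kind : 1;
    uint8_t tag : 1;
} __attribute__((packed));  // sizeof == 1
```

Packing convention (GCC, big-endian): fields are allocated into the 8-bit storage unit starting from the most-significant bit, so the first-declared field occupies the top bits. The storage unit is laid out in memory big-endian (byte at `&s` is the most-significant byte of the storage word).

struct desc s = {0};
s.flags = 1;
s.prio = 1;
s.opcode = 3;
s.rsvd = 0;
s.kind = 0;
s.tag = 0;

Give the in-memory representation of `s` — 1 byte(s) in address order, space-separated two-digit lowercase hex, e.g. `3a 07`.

d8

flags:1 = 1 → 0x1 << 7 → word 0x80
prio:1 = 1 → 0x1 << 6 → word 0xc0
opcode:3 = 3 → 0x3 << 3 → word 0xd8
rsvd:1 = 0 → 0x0 << 2 → word 0xd8
kind:1 = 0 → 0x0 << 1 → word 0xd8
tag:1 = 0 → 0x0 << 0 → word 0xd8
word = 0xd8 → big-endian bytes:
  [0]=0xd8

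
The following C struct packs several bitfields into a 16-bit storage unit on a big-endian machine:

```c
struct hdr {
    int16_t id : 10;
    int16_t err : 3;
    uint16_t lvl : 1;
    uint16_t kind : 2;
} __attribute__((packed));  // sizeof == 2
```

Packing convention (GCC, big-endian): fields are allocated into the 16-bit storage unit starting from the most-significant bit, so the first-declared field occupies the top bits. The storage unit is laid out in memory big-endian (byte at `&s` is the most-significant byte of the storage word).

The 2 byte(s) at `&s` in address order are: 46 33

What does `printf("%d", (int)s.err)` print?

[0]=0x46 [1]=0x33 (big-endian) → word 0x4633
id:10 @ bit 6 → (0x4633>>6)&0x3ff = 0x118
err:3 @ bit 3 → (0x4633>>3)&0x7 = 0x6  ←
lvl:1 @ bit 2 → (0x4633>>2)&0x1 = 0x0
kind:2 @ bit 0 → (0x4633>>0)&0x3 = 0x3
err signed 3b, MSB=1: 6 - 8 = -2

-2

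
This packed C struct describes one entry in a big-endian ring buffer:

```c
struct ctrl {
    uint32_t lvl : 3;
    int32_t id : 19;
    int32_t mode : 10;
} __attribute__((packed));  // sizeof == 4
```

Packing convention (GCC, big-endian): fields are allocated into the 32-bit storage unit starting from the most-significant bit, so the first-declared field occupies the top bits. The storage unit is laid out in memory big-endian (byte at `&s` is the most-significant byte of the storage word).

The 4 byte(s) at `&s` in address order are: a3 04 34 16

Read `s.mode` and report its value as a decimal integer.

22

[0]=0xa3 [1]=0x04 [2]=0x34 [3]=0x16 (big-endian) → word 0xa3043416
lvl [29+:3] = (word>>29) & 0x7 = 5
id [10+:19] = (word>>10) & 0x7ffff = 49421
mode [0+:10] = (word>>0) & 0x3ff = 22  ←
mode signed 10b, MSB=0: value = 22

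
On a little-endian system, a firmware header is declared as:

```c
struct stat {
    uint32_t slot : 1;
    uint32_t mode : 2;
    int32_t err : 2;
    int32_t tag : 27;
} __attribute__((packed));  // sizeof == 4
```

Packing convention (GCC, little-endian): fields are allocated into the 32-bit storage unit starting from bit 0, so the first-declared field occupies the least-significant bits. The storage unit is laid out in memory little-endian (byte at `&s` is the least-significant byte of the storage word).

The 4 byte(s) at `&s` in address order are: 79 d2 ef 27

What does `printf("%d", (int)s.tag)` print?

20938387

[0]=0x79 [1]=0xd2 [2]=0xef [3]=0x27 (little-endian) → word 0x27efd279
slot:1 @ bit 0 → (0x27efd279>>0)&0x1 = 0x1
mode:2 @ bit 1 → (0x27efd279>>1)&0x3 = 0x0
err:2 @ bit 3 → (0x27efd279>>3)&0x3 = 0x3
tag:27 @ bit 5 → (0x27efd279>>5)&0x7ffffff = 0x13f7e93  ←
tag signed 27b, MSB=0: value = 20938387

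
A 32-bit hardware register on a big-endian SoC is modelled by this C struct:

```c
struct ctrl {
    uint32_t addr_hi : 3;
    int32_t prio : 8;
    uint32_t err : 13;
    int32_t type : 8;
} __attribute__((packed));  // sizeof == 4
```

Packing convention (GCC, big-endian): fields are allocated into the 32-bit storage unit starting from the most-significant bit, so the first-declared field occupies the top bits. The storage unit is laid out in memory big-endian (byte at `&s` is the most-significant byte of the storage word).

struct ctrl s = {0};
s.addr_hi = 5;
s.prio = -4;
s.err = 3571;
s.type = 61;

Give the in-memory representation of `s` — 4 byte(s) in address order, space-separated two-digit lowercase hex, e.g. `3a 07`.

bf 8d f3 3d

addr_hi:3 = 5 → 0x5 << 29 → word 0xa0000000
prio:8 = -4 → 0xfc << 21 → word 0xbf800000
err:13 = 3571 → 0xdf3 << 8 → word 0xbf8df300
type:8 = 61 → 0x3d << 0 → word 0xbf8df33d
word = 0xbf8df33d → big-endian bytes:
  [0]=0xbf  [1]=0x8d  [2]=0xf3  [3]=0x3d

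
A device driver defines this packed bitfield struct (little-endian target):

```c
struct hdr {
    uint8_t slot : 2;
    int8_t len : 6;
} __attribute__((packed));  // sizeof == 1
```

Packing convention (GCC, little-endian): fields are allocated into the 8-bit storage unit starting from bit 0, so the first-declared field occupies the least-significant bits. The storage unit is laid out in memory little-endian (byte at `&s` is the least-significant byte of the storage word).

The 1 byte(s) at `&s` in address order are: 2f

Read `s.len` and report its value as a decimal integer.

[0]=0x2f (little-endian) → word 0x2f
slot:2 @ bit 0 → (0x2f>>0)&0x3 = 0x3
len:6 @ bit 2 → (0x2f>>2)&0x3f = 0xb  ←
len signed 6b, MSB=0: value = 11

11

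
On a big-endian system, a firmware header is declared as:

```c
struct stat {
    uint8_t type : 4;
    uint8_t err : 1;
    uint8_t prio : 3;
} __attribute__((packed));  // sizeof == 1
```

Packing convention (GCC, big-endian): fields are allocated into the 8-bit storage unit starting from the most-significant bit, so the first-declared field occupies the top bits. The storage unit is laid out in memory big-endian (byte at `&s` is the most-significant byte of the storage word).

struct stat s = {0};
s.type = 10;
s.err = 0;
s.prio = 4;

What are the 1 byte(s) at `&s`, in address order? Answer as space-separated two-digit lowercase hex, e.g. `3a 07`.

[4+:4] type=10 & 0xf = 0xa; word=0xa0
[3+:1] err=0 & 0x1 = 0x0; word=0xa0
[0+:3] prio=4 & 0x7 = 0x4; word=0xa4
word = 0xa4 → big-endian bytes:
  [0]=0xa4

a4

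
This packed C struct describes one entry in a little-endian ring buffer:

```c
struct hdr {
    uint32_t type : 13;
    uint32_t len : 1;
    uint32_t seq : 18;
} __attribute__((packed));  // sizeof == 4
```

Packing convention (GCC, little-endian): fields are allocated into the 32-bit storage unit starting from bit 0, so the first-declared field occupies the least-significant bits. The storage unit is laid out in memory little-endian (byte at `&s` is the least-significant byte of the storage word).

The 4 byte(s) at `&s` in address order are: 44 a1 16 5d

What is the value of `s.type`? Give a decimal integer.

[0]=0x44 [1]=0xa1 [2]=0x16 [3]=0x5d (little-endian) → word 0x5d16a144
type [0+:13] = (word>>0) & 0x1fff = 324  ←
len [13+:1] = (word>>13) & 0x1 = 1
seq [14+:18] = (word>>14) & 0x3ffff = 95322

324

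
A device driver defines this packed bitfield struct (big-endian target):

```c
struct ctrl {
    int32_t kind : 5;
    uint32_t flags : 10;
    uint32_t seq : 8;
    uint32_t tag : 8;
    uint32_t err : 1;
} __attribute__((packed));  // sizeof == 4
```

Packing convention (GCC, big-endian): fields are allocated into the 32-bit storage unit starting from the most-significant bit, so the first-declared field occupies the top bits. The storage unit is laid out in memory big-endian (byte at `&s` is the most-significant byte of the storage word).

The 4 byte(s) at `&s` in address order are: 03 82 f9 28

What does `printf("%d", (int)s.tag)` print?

[0]=0x03 [1]=0x82 [2]=0xf9 [3]=0x28 (big-endian) → word 0x0382f928
kind [27+:5] = (word>>27) & 0x1f = 0
flags [17+:10] = (word>>17) & 0x3ff = 449
seq [9+:8] = (word>>9) & 0xff = 124
tag [1+:8] = (word>>1) & 0xff = 148  ←
err [0+:1] = (word>>0) & 0x1 = 0

148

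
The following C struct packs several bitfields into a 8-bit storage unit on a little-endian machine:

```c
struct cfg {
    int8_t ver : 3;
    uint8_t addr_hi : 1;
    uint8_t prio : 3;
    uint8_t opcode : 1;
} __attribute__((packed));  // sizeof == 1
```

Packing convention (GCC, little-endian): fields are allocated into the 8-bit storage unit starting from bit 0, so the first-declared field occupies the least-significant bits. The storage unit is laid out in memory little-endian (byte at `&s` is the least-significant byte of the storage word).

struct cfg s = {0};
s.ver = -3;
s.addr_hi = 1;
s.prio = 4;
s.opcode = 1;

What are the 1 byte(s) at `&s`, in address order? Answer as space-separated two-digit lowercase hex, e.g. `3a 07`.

cd

[0+:3] ver=-3 & 0x7 = 0x5; word=0x05
[3+:1] addr_hi=1 & 0x1 = 0x1; word=0x0d
[4+:3] prio=4 & 0x7 = 0x4; word=0x4d
[7+:1] opcode=1 & 0x1 = 0x1; word=0xcd
word = 0xcd → little-endian bytes:
  [0]=0xcd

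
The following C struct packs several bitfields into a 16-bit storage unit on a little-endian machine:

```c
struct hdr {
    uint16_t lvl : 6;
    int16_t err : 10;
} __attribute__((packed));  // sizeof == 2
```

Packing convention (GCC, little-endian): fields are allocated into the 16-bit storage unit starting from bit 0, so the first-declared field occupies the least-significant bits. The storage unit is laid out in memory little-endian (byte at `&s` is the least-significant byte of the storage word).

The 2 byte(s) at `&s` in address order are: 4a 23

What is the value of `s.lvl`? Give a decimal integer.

[0]=0x4a [1]=0x23 (little-endian) → word 0x234a
lvl:6 @ bit 0 → (0x234a>>0)&0x3f = 0xa  ←
err:10 @ bit 6 → (0x234a>>6)&0x3ff = 0x8d

10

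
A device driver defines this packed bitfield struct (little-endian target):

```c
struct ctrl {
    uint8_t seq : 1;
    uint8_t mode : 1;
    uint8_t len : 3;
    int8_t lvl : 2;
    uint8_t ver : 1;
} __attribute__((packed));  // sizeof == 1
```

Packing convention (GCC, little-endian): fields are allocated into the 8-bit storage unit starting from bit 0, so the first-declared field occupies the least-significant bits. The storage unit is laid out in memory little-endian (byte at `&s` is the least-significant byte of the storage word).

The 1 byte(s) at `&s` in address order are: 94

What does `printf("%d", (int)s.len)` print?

5

[0]=0x94 (little-endian) → word 0x94
seq:1 @ bit 0 → (0x94>>0)&0x1 = 0x0
mode:1 @ bit 1 → (0x94>>1)&0x1 = 0x0
len:3 @ bit 2 → (0x94>>2)&0x7 = 0x5  ←
lvl:2 @ bit 5 → (0x94>>5)&0x3 = 0x0
ver:1 @ bit 7 → (0x94>>7)&0x1 = 0x1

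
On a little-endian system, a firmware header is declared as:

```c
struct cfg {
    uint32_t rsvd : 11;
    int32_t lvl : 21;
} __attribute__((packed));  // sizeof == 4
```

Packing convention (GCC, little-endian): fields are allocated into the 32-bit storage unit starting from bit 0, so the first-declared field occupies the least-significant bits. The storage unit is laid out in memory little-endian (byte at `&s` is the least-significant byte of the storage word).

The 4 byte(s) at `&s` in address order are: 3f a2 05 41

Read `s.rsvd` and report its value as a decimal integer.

575

[0]=0x3f [1]=0xa2 [2]=0x05 [3]=0x41 (little-endian) → word 0x4105a23f
rsvd:11 @ bit 0 → (0x4105a23f>>0)&0x7ff = 0x23f  ←
lvl:21 @ bit 11 → (0x4105a23f>>11)&0x1fffff = 0x820b4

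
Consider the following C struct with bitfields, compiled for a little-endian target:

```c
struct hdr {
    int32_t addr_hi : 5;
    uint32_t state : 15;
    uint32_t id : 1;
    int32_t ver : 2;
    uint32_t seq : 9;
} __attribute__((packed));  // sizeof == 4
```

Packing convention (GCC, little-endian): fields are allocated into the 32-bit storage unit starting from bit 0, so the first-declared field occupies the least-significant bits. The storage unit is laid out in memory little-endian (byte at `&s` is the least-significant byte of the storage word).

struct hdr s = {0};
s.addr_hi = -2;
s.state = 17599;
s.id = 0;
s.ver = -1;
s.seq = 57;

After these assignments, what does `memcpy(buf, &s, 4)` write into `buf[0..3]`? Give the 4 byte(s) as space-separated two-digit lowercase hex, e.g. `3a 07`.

addr_hi:5 = -2 → 0x1e << 0 → word 0x0000001e
state:15 = 17599 → 0x44bf << 5 → word 0x000897fe
id:1 = 0 → 0x0 << 20 → word 0x000897fe
ver:2 = -1 → 0x3 << 21 → word 0x006897fe
seq:9 = 57 → 0x39 << 23 → word 0x1ce897fe
word = 0x1ce897fe → little-endian bytes:
  [0]=0xfe  [1]=0x97  [2]=0xe8  [3]=0x1c

fe 97 e8 1c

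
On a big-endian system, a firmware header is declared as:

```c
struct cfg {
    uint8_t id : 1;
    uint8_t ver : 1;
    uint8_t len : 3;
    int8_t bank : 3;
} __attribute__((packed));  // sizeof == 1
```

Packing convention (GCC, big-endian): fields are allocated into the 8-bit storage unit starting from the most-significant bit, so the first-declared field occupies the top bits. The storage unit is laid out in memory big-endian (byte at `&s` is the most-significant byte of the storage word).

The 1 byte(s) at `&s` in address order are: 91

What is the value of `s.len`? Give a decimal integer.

2

[0]=0x91 (big-endian) → word 0x91
id [7+:1] = (word>>7) & 0x1 = 1
ver [6+:1] = (word>>6) & 0x1 = 0
len [3+:3] = (word>>3) & 0x7 = 2  ←
bank [0+:3] = (word>>0) & 0x7 = 1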